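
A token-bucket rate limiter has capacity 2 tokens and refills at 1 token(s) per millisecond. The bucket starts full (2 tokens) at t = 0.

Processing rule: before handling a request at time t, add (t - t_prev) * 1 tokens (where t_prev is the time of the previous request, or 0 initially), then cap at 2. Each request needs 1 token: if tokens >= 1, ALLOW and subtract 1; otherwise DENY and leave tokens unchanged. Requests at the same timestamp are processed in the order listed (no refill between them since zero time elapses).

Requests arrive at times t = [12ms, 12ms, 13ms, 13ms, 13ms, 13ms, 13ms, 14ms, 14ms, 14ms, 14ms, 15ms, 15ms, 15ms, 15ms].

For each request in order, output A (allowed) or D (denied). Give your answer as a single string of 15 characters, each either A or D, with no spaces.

Simulating step by step:
  req#1 t=12ms: ALLOW
  req#2 t=12ms: ALLOW
  req#3 t=13ms: ALLOW
  req#4 t=13ms: DENY
  req#5 t=13ms: DENY
  req#6 t=13ms: DENY
  req#7 t=13ms: DENY
  req#8 t=14ms: ALLOW
  req#9 t=14ms: DENY
  req#10 t=14ms: DENY
  req#11 t=14ms: DENY
  req#12 t=15ms: ALLOW
  req#13 t=15ms: DENY
  req#14 t=15ms: DENY
  req#15 t=15ms: DENY

Answer: AAADDDDADDDADDD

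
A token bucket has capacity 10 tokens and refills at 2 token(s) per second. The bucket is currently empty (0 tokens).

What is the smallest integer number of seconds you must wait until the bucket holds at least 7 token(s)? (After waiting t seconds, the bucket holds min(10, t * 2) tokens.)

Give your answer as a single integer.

Need t * 2 >= 7, so t >= 7/2.
Smallest integer t = ceil(7/2) = 4.

Answer: 4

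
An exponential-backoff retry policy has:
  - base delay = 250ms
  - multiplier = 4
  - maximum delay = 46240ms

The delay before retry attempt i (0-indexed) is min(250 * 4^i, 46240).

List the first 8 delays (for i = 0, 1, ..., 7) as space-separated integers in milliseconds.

Computing each delay:
  i=0: min(250*4^0, 46240) = 250
  i=1: min(250*4^1, 46240) = 1000
  i=2: min(250*4^2, 46240) = 4000
  i=3: min(250*4^3, 46240) = 16000
  i=4: min(250*4^4, 46240) = 46240
  i=5: min(250*4^5, 46240) = 46240
  i=6: min(250*4^6, 46240) = 46240
  i=7: min(250*4^7, 46240) = 46240

Answer: 250 1000 4000 16000 46240 46240 46240 46240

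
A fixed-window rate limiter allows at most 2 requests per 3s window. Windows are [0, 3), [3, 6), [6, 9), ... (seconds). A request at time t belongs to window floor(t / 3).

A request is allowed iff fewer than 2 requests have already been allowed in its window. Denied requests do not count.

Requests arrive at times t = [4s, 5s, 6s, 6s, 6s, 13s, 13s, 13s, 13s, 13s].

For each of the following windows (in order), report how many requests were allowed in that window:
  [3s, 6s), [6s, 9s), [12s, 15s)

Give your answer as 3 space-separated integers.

Processing requests:
  req#1 t=4s (window 1): ALLOW
  req#2 t=5s (window 1): ALLOW
  req#3 t=6s (window 2): ALLOW
  req#4 t=6s (window 2): ALLOW
  req#5 t=6s (window 2): DENY
  req#6 t=13s (window 4): ALLOW
  req#7 t=13s (window 4): ALLOW
  req#8 t=13s (window 4): DENY
  req#9 t=13s (window 4): DENY
  req#10 t=13s (window 4): DENY

Allowed counts by window: 2 2 2

Answer: 2 2 2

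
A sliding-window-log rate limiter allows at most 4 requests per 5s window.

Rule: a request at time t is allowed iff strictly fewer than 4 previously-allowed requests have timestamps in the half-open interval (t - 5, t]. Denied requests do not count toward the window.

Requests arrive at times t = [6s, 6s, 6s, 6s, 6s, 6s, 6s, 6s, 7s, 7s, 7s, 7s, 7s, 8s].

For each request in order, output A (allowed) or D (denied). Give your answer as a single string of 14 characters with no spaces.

Answer: AAAADDDDDDDDDD

Derivation:
Tracking allowed requests in the window:
  req#1 t=6s: ALLOW
  req#2 t=6s: ALLOW
  req#3 t=6s: ALLOW
  req#4 t=6s: ALLOW
  req#5 t=6s: DENY
  req#6 t=6s: DENY
  req#7 t=6s: DENY
  req#8 t=6s: DENY
  req#9 t=7s: DENY
  req#10 t=7s: DENY
  req#11 t=7s: DENY
  req#12 t=7s: DENY
  req#13 t=7s: DENY
  req#14 t=8s: DENY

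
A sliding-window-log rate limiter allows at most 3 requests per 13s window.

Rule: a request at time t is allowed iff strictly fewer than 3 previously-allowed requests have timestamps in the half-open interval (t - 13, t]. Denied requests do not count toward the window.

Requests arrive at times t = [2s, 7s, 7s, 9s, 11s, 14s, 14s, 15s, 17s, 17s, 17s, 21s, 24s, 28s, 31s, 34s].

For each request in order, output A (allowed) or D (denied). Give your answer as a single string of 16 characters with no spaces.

Tracking allowed requests in the window:
  req#1 t=2s: ALLOW
  req#2 t=7s: ALLOW
  req#3 t=7s: ALLOW
  req#4 t=9s: DENY
  req#5 t=11s: DENY
  req#6 t=14s: DENY
  req#7 t=14s: DENY
  req#8 t=15s: ALLOW
  req#9 t=17s: DENY
  req#10 t=17s: DENY
  req#11 t=17s: DENY
  req#12 t=21s: ALLOW
  req#13 t=24s: ALLOW
  req#14 t=28s: ALLOW
  req#15 t=31s: DENY
  req#16 t=34s: ALLOW

Answer: AAADDDDADDDAAADA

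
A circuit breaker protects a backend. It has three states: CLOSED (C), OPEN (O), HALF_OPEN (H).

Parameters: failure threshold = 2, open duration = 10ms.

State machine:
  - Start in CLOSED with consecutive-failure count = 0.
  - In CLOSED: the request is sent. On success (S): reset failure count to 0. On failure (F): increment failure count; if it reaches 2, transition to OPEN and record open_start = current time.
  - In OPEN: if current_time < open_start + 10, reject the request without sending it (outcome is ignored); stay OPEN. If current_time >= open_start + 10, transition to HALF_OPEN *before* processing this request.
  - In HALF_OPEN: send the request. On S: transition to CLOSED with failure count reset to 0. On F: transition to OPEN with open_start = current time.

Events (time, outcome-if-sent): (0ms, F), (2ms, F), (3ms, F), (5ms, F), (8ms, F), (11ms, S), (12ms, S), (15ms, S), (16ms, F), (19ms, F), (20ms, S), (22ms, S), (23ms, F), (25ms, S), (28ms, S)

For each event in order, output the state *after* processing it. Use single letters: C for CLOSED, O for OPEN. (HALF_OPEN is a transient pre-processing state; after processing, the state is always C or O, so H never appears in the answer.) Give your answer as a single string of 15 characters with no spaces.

State after each event:
  event#1 t=0ms outcome=F: state=CLOSED
  event#2 t=2ms outcome=F: state=OPEN
  event#3 t=3ms outcome=F: state=OPEN
  event#4 t=5ms outcome=F: state=OPEN
  event#5 t=8ms outcome=F: state=OPEN
  event#6 t=11ms outcome=S: state=OPEN
  event#7 t=12ms outcome=S: state=CLOSED
  event#8 t=15ms outcome=S: state=CLOSED
  event#9 t=16ms outcome=F: state=CLOSED
  event#10 t=19ms outcome=F: state=OPEN
  event#11 t=20ms outcome=S: state=OPEN
  event#12 t=22ms outcome=S: state=OPEN
  event#13 t=23ms outcome=F: state=OPEN
  event#14 t=25ms outcome=S: state=OPEN
  event#15 t=28ms outcome=S: state=OPEN

Answer: COOOOOCCCOOOOOO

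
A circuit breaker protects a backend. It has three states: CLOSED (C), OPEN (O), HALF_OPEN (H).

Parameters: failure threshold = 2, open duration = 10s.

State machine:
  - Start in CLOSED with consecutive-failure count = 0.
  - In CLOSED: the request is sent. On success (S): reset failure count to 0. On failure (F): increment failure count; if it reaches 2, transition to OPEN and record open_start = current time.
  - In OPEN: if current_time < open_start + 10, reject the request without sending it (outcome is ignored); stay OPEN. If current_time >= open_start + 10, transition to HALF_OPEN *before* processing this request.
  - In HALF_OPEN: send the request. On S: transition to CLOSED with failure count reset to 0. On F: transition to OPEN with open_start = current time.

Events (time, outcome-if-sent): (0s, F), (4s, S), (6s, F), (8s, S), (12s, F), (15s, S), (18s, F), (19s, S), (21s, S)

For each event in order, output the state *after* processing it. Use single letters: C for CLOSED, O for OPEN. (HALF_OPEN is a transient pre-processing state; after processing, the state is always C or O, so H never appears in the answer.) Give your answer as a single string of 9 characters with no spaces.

Answer: CCCCCCCCC

Derivation:
State after each event:
  event#1 t=0s outcome=F: state=CLOSED
  event#2 t=4s outcome=S: state=CLOSED
  event#3 t=6s outcome=F: state=CLOSED
  event#4 t=8s outcome=S: state=CLOSED
  event#5 t=12s outcome=F: state=CLOSED
  event#6 t=15s outcome=S: state=CLOSED
  event#7 t=18s outcome=F: state=CLOSED
  event#8 t=19s outcome=S: state=CLOSED
  event#9 t=21s outcome=S: state=CLOSED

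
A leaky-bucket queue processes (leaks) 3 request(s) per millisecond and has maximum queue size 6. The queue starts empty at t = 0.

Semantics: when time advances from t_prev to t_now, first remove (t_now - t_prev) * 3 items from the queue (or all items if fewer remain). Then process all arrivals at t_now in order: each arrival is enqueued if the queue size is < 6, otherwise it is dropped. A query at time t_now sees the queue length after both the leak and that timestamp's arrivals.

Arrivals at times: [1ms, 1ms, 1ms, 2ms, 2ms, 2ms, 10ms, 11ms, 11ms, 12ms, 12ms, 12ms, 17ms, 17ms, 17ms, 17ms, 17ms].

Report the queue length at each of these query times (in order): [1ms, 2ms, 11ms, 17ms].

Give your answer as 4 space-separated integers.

Answer: 3 3 2 5

Derivation:
Queue lengths at query times:
  query t=1ms: backlog = 3
  query t=2ms: backlog = 3
  query t=11ms: backlog = 2
  query t=17ms: backlog = 5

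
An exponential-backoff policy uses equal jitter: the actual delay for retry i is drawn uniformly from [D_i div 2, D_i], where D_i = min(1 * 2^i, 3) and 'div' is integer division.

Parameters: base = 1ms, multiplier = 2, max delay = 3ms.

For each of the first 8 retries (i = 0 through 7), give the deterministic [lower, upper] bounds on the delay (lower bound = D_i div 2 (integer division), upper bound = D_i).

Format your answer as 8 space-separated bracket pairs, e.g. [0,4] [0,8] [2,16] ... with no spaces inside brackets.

Computing bounds per retry:
  i=0: D_i=min(1*2^0,3)=1, bounds=[0,1]
  i=1: D_i=min(1*2^1,3)=2, bounds=[1,2]
  i=2: D_i=min(1*2^2,3)=3, bounds=[1,3]
  i=3: D_i=min(1*2^3,3)=3, bounds=[1,3]
  i=4: D_i=min(1*2^4,3)=3, bounds=[1,3]
  i=5: D_i=min(1*2^5,3)=3, bounds=[1,3]
  i=6: D_i=min(1*2^6,3)=3, bounds=[1,3]
  i=7: D_i=min(1*2^7,3)=3, bounds=[1,3]

Answer: [0,1] [1,2] [1,3] [1,3] [1,3] [1,3] [1,3] [1,3]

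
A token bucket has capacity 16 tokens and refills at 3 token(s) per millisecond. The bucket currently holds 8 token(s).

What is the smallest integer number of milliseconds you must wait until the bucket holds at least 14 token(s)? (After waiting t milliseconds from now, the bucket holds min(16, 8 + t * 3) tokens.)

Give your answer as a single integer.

Answer: 2

Derivation:
Need 8 + t * 3 >= 14, so t >= 6/3.
Smallest integer t = ceil(6/3) = 2.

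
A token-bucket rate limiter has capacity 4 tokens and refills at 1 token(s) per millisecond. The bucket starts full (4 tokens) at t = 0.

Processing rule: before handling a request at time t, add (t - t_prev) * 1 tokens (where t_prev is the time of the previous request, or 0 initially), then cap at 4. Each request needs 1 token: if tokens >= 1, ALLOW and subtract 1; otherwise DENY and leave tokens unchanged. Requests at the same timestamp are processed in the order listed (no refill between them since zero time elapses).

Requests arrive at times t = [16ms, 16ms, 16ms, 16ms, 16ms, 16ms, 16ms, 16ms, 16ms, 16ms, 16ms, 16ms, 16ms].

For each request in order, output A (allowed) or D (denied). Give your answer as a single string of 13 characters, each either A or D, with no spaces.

Answer: AAAADDDDDDDDD

Derivation:
Simulating step by step:
  req#1 t=16ms: ALLOW
  req#2 t=16ms: ALLOW
  req#3 t=16ms: ALLOW
  req#4 t=16ms: ALLOW
  req#5 t=16ms: DENY
  req#6 t=16ms: DENY
  req#7 t=16ms: DENY
  req#8 t=16ms: DENY
  req#9 t=16ms: DENY
  req#10 t=16ms: DENY
  req#11 t=16ms: DENY
  req#12 t=16ms: DENY
  req#13 t=16ms: DENY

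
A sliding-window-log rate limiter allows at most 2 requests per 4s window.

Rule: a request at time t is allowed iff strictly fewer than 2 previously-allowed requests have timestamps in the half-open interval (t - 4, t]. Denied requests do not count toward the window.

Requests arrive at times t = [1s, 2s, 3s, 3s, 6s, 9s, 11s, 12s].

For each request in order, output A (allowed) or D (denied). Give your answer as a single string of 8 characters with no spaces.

Answer: AADDAAAD

Derivation:
Tracking allowed requests in the window:
  req#1 t=1s: ALLOW
  req#2 t=2s: ALLOW
  req#3 t=3s: DENY
  req#4 t=3s: DENY
  req#5 t=6s: ALLOW
  req#6 t=9s: ALLOW
  req#7 t=11s: ALLOW
  req#8 t=12s: DENY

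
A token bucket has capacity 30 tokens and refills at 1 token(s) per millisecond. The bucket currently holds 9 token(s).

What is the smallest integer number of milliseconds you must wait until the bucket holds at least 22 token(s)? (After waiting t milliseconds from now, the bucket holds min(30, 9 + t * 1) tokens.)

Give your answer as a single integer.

Answer: 13

Derivation:
Need 9 + t * 1 >= 22, so t >= 13/1.
Smallest integer t = ceil(13/1) = 13.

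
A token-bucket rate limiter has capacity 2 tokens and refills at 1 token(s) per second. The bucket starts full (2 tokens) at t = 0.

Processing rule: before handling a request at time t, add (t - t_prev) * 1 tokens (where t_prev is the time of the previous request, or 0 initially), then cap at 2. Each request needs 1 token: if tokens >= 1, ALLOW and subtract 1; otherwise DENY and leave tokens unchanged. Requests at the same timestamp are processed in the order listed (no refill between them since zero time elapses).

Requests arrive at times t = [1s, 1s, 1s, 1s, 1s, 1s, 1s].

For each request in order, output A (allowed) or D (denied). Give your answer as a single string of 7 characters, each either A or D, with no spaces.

Simulating step by step:
  req#1 t=1s: ALLOW
  req#2 t=1s: ALLOW
  req#3 t=1s: DENY
  req#4 t=1s: DENY
  req#5 t=1s: DENY
  req#6 t=1s: DENY
  req#7 t=1s: DENY

Answer: AADDDDD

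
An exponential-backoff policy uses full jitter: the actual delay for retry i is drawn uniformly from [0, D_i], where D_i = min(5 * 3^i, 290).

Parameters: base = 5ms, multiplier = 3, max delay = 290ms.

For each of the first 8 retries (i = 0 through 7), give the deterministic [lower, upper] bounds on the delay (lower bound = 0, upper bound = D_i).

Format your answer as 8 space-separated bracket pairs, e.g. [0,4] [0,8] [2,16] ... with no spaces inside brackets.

Answer: [0,5] [0,15] [0,45] [0,135] [0,290] [0,290] [0,290] [0,290]

Derivation:
Computing bounds per retry:
  i=0: D_i=min(5*3^0,290)=5, bounds=[0,5]
  i=1: D_i=min(5*3^1,290)=15, bounds=[0,15]
  i=2: D_i=min(5*3^2,290)=45, bounds=[0,45]
  i=3: D_i=min(5*3^3,290)=135, bounds=[0,135]
  i=4: D_i=min(5*3^4,290)=290, bounds=[0,290]
  i=5: D_i=min(5*3^5,290)=290, bounds=[0,290]
  i=6: D_i=min(5*3^6,290)=290, bounds=[0,290]
  i=7: D_i=min(5*3^7,290)=290, bounds=[0,290]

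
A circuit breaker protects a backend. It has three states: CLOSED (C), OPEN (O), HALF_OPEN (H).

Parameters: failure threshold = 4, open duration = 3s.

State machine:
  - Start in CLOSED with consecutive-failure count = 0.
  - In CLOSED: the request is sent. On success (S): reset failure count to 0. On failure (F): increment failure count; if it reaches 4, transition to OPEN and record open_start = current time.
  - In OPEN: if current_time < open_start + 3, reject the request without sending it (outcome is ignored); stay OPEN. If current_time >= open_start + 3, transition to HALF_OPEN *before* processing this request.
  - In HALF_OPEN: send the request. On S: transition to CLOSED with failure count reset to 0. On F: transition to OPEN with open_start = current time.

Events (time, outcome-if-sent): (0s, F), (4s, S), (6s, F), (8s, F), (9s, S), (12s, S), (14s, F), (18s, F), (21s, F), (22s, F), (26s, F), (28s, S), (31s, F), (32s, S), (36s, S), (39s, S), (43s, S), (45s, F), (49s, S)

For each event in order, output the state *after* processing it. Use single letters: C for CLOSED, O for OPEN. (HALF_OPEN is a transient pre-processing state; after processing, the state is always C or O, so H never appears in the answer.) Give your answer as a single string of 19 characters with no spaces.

State after each event:
  event#1 t=0s outcome=F: state=CLOSED
  event#2 t=4s outcome=S: state=CLOSED
  event#3 t=6s outcome=F: state=CLOSED
  event#4 t=8s outcome=F: state=CLOSED
  event#5 t=9s outcome=S: state=CLOSED
  event#6 t=12s outcome=S: state=CLOSED
  event#7 t=14s outcome=F: state=CLOSED
  event#8 t=18s outcome=F: state=CLOSED
  event#9 t=21s outcome=F: state=CLOSED
  event#10 t=22s outcome=F: state=OPEN
  event#11 t=26s outcome=F: state=OPEN
  event#12 t=28s outcome=S: state=OPEN
  event#13 t=31s outcome=F: state=OPEN
  event#14 t=32s outcome=S: state=OPEN
  event#15 t=36s outcome=S: state=CLOSED
  event#16 t=39s outcome=S: state=CLOSED
  event#17 t=43s outcome=S: state=CLOSED
  event#18 t=45s outcome=F: state=CLOSED
  event#19 t=49s outcome=S: state=CLOSED

Answer: CCCCCCCCCOOOOOCCCCC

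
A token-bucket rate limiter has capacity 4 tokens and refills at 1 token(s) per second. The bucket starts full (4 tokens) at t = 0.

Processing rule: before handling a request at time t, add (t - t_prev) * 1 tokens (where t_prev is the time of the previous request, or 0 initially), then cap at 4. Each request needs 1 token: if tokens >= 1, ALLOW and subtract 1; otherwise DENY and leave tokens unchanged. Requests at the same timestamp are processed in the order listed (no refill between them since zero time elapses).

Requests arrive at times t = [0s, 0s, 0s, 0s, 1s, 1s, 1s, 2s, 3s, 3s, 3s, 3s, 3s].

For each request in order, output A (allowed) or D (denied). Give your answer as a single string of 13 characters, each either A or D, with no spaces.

Simulating step by step:
  req#1 t=0s: ALLOW
  req#2 t=0s: ALLOW
  req#3 t=0s: ALLOW
  req#4 t=0s: ALLOW
  req#5 t=1s: ALLOW
  req#6 t=1s: DENY
  req#7 t=1s: DENY
  req#8 t=2s: ALLOW
  req#9 t=3s: ALLOW
  req#10 t=3s: DENY
  req#11 t=3s: DENY
  req#12 t=3s: DENY
  req#13 t=3s: DENY

Answer: AAAAADDAADDDD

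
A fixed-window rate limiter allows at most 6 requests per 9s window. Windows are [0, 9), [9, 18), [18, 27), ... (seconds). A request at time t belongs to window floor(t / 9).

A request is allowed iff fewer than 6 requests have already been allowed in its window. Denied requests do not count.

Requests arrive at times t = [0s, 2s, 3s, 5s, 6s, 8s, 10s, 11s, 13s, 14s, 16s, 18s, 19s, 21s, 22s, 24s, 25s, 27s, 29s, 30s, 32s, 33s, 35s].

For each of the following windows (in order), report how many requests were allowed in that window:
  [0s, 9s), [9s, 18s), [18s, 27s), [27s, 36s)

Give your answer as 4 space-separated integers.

Answer: 6 5 6 6

Derivation:
Processing requests:
  req#1 t=0s (window 0): ALLOW
  req#2 t=2s (window 0): ALLOW
  req#3 t=3s (window 0): ALLOW
  req#4 t=5s (window 0): ALLOW
  req#5 t=6s (window 0): ALLOW
  req#6 t=8s (window 0): ALLOW
  req#7 t=10s (window 1): ALLOW
  req#8 t=11s (window 1): ALLOW
  req#9 t=13s (window 1): ALLOW
  req#10 t=14s (window 1): ALLOW
  req#11 t=16s (window 1): ALLOW
  req#12 t=18s (window 2): ALLOW
  req#13 t=19s (window 2): ALLOW
  req#14 t=21s (window 2): ALLOW
  req#15 t=22s (window 2): ALLOW
  req#16 t=24s (window 2): ALLOW
  req#17 t=25s (window 2): ALLOW
  req#18 t=27s (window 3): ALLOW
  req#19 t=29s (window 3): ALLOW
  req#20 t=30s (window 3): ALLOW
  req#21 t=32s (window 3): ALLOW
  req#22 t=33s (window 3): ALLOW
  req#23 t=35s (window 3): ALLOW

Allowed counts by window: 6 5 6 6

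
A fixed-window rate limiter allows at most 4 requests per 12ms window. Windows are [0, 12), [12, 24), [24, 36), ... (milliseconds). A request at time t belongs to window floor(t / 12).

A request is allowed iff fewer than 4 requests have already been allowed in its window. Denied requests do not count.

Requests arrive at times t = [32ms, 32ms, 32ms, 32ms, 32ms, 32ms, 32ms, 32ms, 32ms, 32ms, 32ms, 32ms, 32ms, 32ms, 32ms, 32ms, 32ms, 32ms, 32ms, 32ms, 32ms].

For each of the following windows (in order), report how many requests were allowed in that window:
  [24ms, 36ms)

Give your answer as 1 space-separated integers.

Answer: 4

Derivation:
Processing requests:
  req#1 t=32ms (window 2): ALLOW
  req#2 t=32ms (window 2): ALLOW
  req#3 t=32ms (window 2): ALLOW
  req#4 t=32ms (window 2): ALLOW
  req#5 t=32ms (window 2): DENY
  req#6 t=32ms (window 2): DENY
  req#7 t=32ms (window 2): DENY
  req#8 t=32ms (window 2): DENY
  req#9 t=32ms (window 2): DENY
  req#10 t=32ms (window 2): DENY
  req#11 t=32ms (window 2): DENY
  req#12 t=32ms (window 2): DENY
  req#13 t=32ms (window 2): DENY
  req#14 t=32ms (window 2): DENY
  req#15 t=32ms (window 2): DENY
  req#16 t=32ms (window 2): DENY
  req#17 t=32ms (window 2): DENY
  req#18 t=32ms (window 2): DENY
  req#19 t=32ms (window 2): DENY
  req#20 t=32ms (window 2): DENY
  req#21 t=32ms (window 2): DENY

Allowed counts by window: 4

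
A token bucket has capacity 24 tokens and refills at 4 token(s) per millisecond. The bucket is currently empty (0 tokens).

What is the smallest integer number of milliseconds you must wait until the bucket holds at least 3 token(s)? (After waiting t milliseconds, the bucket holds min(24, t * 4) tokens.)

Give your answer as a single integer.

Answer: 1

Derivation:
Need t * 4 >= 3, so t >= 3/4.
Smallest integer t = ceil(3/4) = 1.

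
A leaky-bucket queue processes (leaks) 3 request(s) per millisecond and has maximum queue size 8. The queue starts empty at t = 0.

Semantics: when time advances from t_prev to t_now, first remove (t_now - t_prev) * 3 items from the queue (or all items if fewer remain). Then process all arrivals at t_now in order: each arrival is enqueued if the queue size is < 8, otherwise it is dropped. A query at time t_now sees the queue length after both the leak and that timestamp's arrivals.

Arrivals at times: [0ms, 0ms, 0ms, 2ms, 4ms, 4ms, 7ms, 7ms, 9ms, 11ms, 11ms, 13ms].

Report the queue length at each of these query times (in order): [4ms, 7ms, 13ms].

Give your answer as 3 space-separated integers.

Queue lengths at query times:
  query t=4ms: backlog = 2
  query t=7ms: backlog = 2
  query t=13ms: backlog = 1

Answer: 2 2 1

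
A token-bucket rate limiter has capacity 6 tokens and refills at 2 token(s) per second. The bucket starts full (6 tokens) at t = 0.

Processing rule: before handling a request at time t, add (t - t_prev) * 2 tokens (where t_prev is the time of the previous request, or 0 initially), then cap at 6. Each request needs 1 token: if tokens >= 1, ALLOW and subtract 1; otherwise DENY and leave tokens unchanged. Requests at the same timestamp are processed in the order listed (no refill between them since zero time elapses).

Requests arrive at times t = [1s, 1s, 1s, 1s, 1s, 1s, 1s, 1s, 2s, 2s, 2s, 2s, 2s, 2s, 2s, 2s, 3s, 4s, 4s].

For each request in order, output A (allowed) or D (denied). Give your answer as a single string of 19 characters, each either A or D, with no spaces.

Answer: AAAAAADDAADDDDDDAAA

Derivation:
Simulating step by step:
  req#1 t=1s: ALLOW
  req#2 t=1s: ALLOW
  req#3 t=1s: ALLOW
  req#4 t=1s: ALLOW
  req#5 t=1s: ALLOW
  req#6 t=1s: ALLOW
  req#7 t=1s: DENY
  req#8 t=1s: DENY
  req#9 t=2s: ALLOW
  req#10 t=2s: ALLOW
  req#11 t=2s: DENY
  req#12 t=2s: DENY
  req#13 t=2s: DENY
  req#14 t=2s: DENY
  req#15 t=2s: DENY
  req#16 t=2s: DENY
  req#17 t=3s: ALLOW
  req#18 t=4s: ALLOW
  req#19 t=4s: ALLOW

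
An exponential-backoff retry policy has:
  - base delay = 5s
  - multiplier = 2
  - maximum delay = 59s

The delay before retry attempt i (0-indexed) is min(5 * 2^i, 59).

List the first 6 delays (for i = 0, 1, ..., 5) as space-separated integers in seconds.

Answer: 5 10 20 40 59 59

Derivation:
Computing each delay:
  i=0: min(5*2^0, 59) = 5
  i=1: min(5*2^1, 59) = 10
  i=2: min(5*2^2, 59) = 20
  i=3: min(5*2^3, 59) = 40
  i=4: min(5*2^4, 59) = 59
  i=5: min(5*2^5, 59) = 59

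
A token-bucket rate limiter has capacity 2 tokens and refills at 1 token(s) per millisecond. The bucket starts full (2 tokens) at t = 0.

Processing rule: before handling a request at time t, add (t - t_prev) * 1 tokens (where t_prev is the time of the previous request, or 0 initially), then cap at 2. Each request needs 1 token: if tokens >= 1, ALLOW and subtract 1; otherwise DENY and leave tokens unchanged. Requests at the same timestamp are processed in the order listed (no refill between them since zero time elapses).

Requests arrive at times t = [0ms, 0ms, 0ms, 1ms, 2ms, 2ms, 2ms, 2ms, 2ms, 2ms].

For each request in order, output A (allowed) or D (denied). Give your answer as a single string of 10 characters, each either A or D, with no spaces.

Simulating step by step:
  req#1 t=0ms: ALLOW
  req#2 t=0ms: ALLOW
  req#3 t=0ms: DENY
  req#4 t=1ms: ALLOW
  req#5 t=2ms: ALLOW
  req#6 t=2ms: DENY
  req#7 t=2ms: DENY
  req#8 t=2ms: DENY
  req#9 t=2ms: DENY
  req#10 t=2ms: DENY

Answer: AADAADDDDD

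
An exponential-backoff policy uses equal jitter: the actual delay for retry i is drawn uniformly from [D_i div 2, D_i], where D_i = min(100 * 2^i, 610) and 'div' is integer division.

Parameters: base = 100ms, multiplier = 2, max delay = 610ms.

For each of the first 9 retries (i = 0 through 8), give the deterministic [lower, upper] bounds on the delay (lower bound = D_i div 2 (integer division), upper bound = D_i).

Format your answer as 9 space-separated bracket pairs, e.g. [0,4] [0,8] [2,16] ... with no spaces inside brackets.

Answer: [50,100] [100,200] [200,400] [305,610] [305,610] [305,610] [305,610] [305,610] [305,610]

Derivation:
Computing bounds per retry:
  i=0: D_i=min(100*2^0,610)=100, bounds=[50,100]
  i=1: D_i=min(100*2^1,610)=200, bounds=[100,200]
  i=2: D_i=min(100*2^2,610)=400, bounds=[200,400]
  i=3: D_i=min(100*2^3,610)=610, bounds=[305,610]
  i=4: D_i=min(100*2^4,610)=610, bounds=[305,610]
  i=5: D_i=min(100*2^5,610)=610, bounds=[305,610]
  i=6: D_i=min(100*2^6,610)=610, bounds=[305,610]
  i=7: D_i=min(100*2^7,610)=610, bounds=[305,610]
  i=8: D_i=min(100*2^8,610)=610, bounds=[305,610]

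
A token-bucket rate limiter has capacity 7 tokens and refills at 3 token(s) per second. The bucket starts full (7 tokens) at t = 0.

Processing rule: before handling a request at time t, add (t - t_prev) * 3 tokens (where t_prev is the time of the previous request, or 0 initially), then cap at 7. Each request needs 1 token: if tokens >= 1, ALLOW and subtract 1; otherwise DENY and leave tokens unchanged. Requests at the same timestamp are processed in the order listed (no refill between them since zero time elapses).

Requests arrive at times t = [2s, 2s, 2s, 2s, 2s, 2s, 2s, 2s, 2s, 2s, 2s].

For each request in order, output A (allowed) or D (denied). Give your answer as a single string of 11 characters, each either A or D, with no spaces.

Simulating step by step:
  req#1 t=2s: ALLOW
  req#2 t=2s: ALLOW
  req#3 t=2s: ALLOW
  req#4 t=2s: ALLOW
  req#5 t=2s: ALLOW
  req#6 t=2s: ALLOW
  req#7 t=2s: ALLOW
  req#8 t=2s: DENY
  req#9 t=2s: DENY
  req#10 t=2s: DENY
  req#11 t=2s: DENY

Answer: AAAAAAADDDD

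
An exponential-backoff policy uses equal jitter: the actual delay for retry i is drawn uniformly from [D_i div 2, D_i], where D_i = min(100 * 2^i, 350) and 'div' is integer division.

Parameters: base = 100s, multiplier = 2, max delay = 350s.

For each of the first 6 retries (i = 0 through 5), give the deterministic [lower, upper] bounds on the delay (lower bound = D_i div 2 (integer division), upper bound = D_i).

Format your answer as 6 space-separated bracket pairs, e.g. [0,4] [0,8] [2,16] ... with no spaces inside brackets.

Answer: [50,100] [100,200] [175,350] [175,350] [175,350] [175,350]

Derivation:
Computing bounds per retry:
  i=0: D_i=min(100*2^0,350)=100, bounds=[50,100]
  i=1: D_i=min(100*2^1,350)=200, bounds=[100,200]
  i=2: D_i=min(100*2^2,350)=350, bounds=[175,350]
  i=3: D_i=min(100*2^3,350)=350, bounds=[175,350]
  i=4: D_i=min(100*2^4,350)=350, bounds=[175,350]
  i=5: D_i=min(100*2^5,350)=350, bounds=[175,350]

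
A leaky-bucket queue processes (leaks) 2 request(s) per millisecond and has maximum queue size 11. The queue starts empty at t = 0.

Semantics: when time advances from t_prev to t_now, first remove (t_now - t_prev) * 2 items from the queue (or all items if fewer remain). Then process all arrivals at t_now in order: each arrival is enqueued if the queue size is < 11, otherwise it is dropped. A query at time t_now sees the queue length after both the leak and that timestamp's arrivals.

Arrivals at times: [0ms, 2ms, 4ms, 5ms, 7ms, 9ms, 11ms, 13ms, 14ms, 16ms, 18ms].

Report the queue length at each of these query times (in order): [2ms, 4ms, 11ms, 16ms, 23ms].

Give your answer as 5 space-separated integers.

Answer: 1 1 1 1 0

Derivation:
Queue lengths at query times:
  query t=2ms: backlog = 1
  query t=4ms: backlog = 1
  query t=11ms: backlog = 1
  query t=16ms: backlog = 1
  query t=23ms: backlog = 0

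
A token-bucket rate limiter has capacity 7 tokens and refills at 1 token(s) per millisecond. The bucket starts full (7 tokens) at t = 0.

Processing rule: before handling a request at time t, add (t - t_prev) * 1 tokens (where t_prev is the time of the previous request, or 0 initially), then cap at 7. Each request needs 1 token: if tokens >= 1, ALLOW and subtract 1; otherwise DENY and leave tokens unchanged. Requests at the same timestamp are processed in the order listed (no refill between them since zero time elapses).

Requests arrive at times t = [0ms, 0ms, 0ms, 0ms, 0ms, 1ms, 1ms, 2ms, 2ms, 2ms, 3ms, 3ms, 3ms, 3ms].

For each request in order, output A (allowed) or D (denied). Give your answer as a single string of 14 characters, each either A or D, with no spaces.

Simulating step by step:
  req#1 t=0ms: ALLOW
  req#2 t=0ms: ALLOW
  req#3 t=0ms: ALLOW
  req#4 t=0ms: ALLOW
  req#5 t=0ms: ALLOW
  req#6 t=1ms: ALLOW
  req#7 t=1ms: ALLOW
  req#8 t=2ms: ALLOW
  req#9 t=2ms: ALLOW
  req#10 t=2ms: DENY
  req#11 t=3ms: ALLOW
  req#12 t=3ms: DENY
  req#13 t=3ms: DENY
  req#14 t=3ms: DENY

Answer: AAAAAAAAADADDD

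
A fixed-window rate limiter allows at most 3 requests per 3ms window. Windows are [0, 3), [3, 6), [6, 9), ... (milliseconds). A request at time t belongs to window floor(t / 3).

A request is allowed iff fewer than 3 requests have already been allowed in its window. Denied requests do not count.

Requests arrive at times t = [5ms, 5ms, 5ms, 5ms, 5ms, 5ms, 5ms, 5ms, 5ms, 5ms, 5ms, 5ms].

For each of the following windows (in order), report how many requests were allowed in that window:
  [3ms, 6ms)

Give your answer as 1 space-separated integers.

Answer: 3

Derivation:
Processing requests:
  req#1 t=5ms (window 1): ALLOW
  req#2 t=5ms (window 1): ALLOW
  req#3 t=5ms (window 1): ALLOW
  req#4 t=5ms (window 1): DENY
  req#5 t=5ms (window 1): DENY
  req#6 t=5ms (window 1): DENY
  req#7 t=5ms (window 1): DENY
  req#8 t=5ms (window 1): DENY
  req#9 t=5ms (window 1): DENY
  req#10 t=5ms (window 1): DENY
  req#11 t=5ms (window 1): DENY
  req#12 t=5ms (window 1): DENY

Allowed counts by window: 3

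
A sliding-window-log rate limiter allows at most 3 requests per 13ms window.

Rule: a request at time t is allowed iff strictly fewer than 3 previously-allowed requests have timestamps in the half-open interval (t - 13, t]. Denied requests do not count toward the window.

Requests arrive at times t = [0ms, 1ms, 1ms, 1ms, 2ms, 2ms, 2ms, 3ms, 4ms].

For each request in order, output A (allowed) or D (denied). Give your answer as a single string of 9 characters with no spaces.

Tracking allowed requests in the window:
  req#1 t=0ms: ALLOW
  req#2 t=1ms: ALLOW
  req#3 t=1ms: ALLOW
  req#4 t=1ms: DENY
  req#5 t=2ms: DENY
  req#6 t=2ms: DENY
  req#7 t=2ms: DENY
  req#8 t=3ms: DENY
  req#9 t=4ms: DENY

Answer: AAADDDDDD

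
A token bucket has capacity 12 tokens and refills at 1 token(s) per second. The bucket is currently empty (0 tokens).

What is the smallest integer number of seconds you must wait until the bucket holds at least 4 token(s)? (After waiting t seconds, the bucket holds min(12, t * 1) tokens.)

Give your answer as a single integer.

Answer: 4

Derivation:
Need t * 1 >= 4, so t >= 4/1.
Smallest integer t = ceil(4/1) = 4.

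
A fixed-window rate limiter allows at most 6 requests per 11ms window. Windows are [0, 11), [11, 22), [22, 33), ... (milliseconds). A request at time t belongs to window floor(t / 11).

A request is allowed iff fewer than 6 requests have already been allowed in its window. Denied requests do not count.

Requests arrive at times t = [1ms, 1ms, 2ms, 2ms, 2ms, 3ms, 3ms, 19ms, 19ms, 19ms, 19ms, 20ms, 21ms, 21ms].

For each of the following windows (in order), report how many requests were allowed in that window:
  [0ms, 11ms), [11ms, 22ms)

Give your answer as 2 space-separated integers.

Answer: 6 6

Derivation:
Processing requests:
  req#1 t=1ms (window 0): ALLOW
  req#2 t=1ms (window 0): ALLOW
  req#3 t=2ms (window 0): ALLOW
  req#4 t=2ms (window 0): ALLOW
  req#5 t=2ms (window 0): ALLOW
  req#6 t=3ms (window 0): ALLOW
  req#7 t=3ms (window 0): DENY
  req#8 t=19ms (window 1): ALLOW
  req#9 t=19ms (window 1): ALLOW
  req#10 t=19ms (window 1): ALLOW
  req#11 t=19ms (window 1): ALLOW
  req#12 t=20ms (window 1): ALLOW
  req#13 t=21ms (window 1): ALLOW
  req#14 t=21ms (window 1): DENY

Allowed counts by window: 6 6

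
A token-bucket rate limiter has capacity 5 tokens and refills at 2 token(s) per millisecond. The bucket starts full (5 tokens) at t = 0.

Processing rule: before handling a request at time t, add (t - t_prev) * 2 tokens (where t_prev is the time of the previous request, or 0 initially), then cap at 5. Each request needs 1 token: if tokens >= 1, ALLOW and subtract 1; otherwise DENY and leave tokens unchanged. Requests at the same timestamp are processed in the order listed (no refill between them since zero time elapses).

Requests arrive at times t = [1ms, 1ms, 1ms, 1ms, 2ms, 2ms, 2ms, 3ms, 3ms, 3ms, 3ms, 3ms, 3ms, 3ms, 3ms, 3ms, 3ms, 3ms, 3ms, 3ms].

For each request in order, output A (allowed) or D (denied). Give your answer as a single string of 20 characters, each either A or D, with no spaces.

Answer: AAAAAAAAADDDDDDDDDDD

Derivation:
Simulating step by step:
  req#1 t=1ms: ALLOW
  req#2 t=1ms: ALLOW
  req#3 t=1ms: ALLOW
  req#4 t=1ms: ALLOW
  req#5 t=2ms: ALLOW
  req#6 t=2ms: ALLOW
  req#7 t=2ms: ALLOW
  req#8 t=3ms: ALLOW
  req#9 t=3ms: ALLOW
  req#10 t=3ms: DENY
  req#11 t=3ms: DENY
  req#12 t=3ms: DENY
  req#13 t=3ms: DENY
  req#14 t=3ms: DENY
  req#15 t=3ms: DENY
  req#16 t=3ms: DENY
  req#17 t=3ms: DENY
  req#18 t=3ms: DENY
  req#19 t=3ms: DENY
  req#20 t=3ms: DENY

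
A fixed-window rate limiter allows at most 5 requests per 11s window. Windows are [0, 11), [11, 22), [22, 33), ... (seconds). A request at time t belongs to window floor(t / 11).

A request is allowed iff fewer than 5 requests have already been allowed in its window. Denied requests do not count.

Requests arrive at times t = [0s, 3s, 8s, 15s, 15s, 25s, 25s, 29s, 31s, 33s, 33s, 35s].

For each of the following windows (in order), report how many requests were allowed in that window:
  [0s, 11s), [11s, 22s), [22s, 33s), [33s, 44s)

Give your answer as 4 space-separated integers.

Answer: 3 2 4 3

Derivation:
Processing requests:
  req#1 t=0s (window 0): ALLOW
  req#2 t=3s (window 0): ALLOW
  req#3 t=8s (window 0): ALLOW
  req#4 t=15s (window 1): ALLOW
  req#5 t=15s (window 1): ALLOW
  req#6 t=25s (window 2): ALLOW
  req#7 t=25s (window 2): ALLOW
  req#8 t=29s (window 2): ALLOW
  req#9 t=31s (window 2): ALLOW
  req#10 t=33s (window 3): ALLOW
  req#11 t=33s (window 3): ALLOW
  req#12 t=35s (window 3): ALLOW

Allowed counts by window: 3 2 4 3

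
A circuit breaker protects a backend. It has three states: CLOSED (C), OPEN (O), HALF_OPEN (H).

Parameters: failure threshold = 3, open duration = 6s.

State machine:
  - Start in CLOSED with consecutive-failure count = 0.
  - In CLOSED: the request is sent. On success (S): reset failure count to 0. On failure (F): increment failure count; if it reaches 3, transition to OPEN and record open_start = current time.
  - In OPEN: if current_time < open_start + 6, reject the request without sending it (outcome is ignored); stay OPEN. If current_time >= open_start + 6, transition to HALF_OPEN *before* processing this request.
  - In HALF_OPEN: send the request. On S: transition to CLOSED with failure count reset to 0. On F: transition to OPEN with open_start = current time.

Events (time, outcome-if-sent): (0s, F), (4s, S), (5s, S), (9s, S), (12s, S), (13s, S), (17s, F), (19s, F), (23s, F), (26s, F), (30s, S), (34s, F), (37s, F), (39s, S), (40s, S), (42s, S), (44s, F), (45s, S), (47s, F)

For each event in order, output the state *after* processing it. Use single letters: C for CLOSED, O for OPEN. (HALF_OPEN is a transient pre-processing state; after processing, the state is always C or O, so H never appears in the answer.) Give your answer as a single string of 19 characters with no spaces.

Answer: CCCCCCCCOOCCCCCCCCC

Derivation:
State after each event:
  event#1 t=0s outcome=F: state=CLOSED
  event#2 t=4s outcome=S: state=CLOSED
  event#3 t=5s outcome=S: state=CLOSED
  event#4 t=9s outcome=S: state=CLOSED
  event#5 t=12s outcome=S: state=CLOSED
  event#6 t=13s outcome=S: state=CLOSED
  event#7 t=17s outcome=F: state=CLOSED
  event#8 t=19s outcome=F: state=CLOSED
  event#9 t=23s outcome=F: state=OPEN
  event#10 t=26s outcome=F: state=OPEN
  event#11 t=30s outcome=S: state=CLOSED
  event#12 t=34s outcome=F: state=CLOSED
  event#13 t=37s outcome=F: state=CLOSED
  event#14 t=39s outcome=S: state=CLOSED
  event#15 t=40s outcome=S: state=CLOSED
  event#16 t=42s outcome=S: state=CLOSED
  event#17 t=44s outcome=F: state=CLOSED
  event#18 t=45s outcome=S: state=CLOSED
  event#19 t=47s outcome=F: state=CLOSED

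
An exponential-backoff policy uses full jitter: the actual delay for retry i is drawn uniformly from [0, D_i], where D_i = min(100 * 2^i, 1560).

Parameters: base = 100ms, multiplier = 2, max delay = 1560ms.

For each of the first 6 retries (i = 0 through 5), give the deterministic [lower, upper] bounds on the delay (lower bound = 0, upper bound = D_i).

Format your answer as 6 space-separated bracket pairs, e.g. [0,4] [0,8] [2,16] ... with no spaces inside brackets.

Computing bounds per retry:
  i=0: D_i=min(100*2^0,1560)=100, bounds=[0,100]
  i=1: D_i=min(100*2^1,1560)=200, bounds=[0,200]
  i=2: D_i=min(100*2^2,1560)=400, bounds=[0,400]
  i=3: D_i=min(100*2^3,1560)=800, bounds=[0,800]
  i=4: D_i=min(100*2^4,1560)=1560, bounds=[0,1560]
  i=5: D_i=min(100*2^5,1560)=1560, bounds=[0,1560]

Answer: [0,100] [0,200] [0,400] [0,800] [0,1560] [0,1560]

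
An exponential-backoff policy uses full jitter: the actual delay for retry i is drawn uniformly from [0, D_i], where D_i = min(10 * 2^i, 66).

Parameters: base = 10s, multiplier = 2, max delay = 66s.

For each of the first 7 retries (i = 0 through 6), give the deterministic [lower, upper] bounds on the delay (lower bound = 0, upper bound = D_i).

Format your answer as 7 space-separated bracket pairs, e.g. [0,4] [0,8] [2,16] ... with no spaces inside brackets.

Computing bounds per retry:
  i=0: D_i=min(10*2^0,66)=10, bounds=[0,10]
  i=1: D_i=min(10*2^1,66)=20, bounds=[0,20]
  i=2: D_i=min(10*2^2,66)=40, bounds=[0,40]
  i=3: D_i=min(10*2^3,66)=66, bounds=[0,66]
  i=4: D_i=min(10*2^4,66)=66, bounds=[0,66]
  i=5: D_i=min(10*2^5,66)=66, bounds=[0,66]
  i=6: D_i=min(10*2^6,66)=66, bounds=[0,66]

Answer: [0,10] [0,20] [0,40] [0,66] [0,66] [0,66] [0,66]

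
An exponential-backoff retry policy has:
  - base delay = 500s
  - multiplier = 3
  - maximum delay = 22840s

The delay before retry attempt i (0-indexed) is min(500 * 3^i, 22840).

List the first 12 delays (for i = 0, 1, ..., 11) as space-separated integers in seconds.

Computing each delay:
  i=0: min(500*3^0, 22840) = 500
  i=1: min(500*3^1, 22840) = 1500
  i=2: min(500*3^2, 22840) = 4500
  i=3: min(500*3^3, 22840) = 13500
  i=4: min(500*3^4, 22840) = 22840
  i=5: min(500*3^5, 22840) = 22840
  i=6: min(500*3^6, 22840) = 22840
  i=7: min(500*3^7, 22840) = 22840
  i=8: min(500*3^8, 22840) = 22840
  i=9: min(500*3^9, 22840) = 22840
  i=10: min(500*3^10, 22840) = 22840
  i=11: min(500*3^11, 22840) = 22840

Answer: 500 1500 4500 13500 22840 22840 22840 22840 22840 22840 22840 22840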